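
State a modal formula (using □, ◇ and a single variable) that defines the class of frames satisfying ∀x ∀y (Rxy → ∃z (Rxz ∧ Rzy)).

The condition is density. The C4 schema □□q → □q defines it.
Suppose □□q→□q is valid. Take Rxy and set V(q)={w : xR²w}. Then □□q at x, so □q at x, so q at y, i.e. ∃z(Rxz∧Rzy).

□□q → □q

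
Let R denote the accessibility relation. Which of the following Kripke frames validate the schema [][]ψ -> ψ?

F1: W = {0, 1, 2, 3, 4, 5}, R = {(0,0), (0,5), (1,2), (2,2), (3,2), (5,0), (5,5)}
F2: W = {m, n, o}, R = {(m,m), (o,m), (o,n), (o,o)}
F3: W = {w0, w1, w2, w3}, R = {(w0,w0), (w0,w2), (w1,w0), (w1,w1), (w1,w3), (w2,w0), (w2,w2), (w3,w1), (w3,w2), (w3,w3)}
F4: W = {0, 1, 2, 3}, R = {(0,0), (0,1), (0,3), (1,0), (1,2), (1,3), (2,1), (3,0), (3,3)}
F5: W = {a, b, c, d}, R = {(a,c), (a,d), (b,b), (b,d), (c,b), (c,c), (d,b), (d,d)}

Frame correspondent (Sahlqvist): forall x exists w (x R^2 w & x = w) — i.e. a generalized confluence (Geach) condition.
F1: fails — at 1 but no w with 1R²w and 1=w.
F2: fails — at n but no w with nR²w and n=w.
F3: satisfies the condition.
F4: satisfies the condition.
F5: fails — at a but no w with aR²w and a=w.
Valid on: F3, F4.

F3, F4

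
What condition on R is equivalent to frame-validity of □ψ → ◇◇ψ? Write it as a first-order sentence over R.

∀x ∃w (xRw ∧ xR²w)

This is a Sahlqvist (Geach-type) schema ◇^0□^1ψ → □^0◇^2ψ.
First-order correspondent: ∀x ∃w (xRw ∧ xR²w).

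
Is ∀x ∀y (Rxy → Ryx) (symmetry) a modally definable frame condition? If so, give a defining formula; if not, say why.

Yes — defined by q → □◇q

The condition is symmetry. A defining modal formula is q → □◇q.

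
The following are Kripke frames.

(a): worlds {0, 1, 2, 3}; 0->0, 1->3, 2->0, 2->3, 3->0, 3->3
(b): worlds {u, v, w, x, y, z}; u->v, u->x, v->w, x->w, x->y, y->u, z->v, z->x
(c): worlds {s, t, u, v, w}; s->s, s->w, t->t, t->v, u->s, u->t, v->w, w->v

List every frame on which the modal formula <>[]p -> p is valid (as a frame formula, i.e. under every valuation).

The schema corresponds to symmetry: forall x forall y (Rxy -> Ryx).
(a): fails — R23 but not R32.
(b): fails — Ruv but not Rvu.
(c): fails — Rtv but not Rvt.

none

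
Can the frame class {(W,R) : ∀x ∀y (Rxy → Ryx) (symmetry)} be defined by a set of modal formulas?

Yes: it is symmetry, defined by the B schema p → □◇p.
Suppose p→□◇p is valid. Take Rxy and set V(p)={x}. Then p at x, so □◇p at x, so ◇p at y, so some z with Ryz has p; z=x, i.e. Ryx.

Yes, by p → □◇p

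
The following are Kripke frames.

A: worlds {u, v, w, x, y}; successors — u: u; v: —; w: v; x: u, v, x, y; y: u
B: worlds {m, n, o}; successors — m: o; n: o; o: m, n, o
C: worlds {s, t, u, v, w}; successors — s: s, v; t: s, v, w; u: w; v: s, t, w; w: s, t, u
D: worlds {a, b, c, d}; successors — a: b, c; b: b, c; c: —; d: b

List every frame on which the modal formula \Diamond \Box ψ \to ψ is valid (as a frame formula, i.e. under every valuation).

Frame correspondent (Sahlqvist): \forall x \forall y (Rxy \to Ryx) — i.e. symmetry.
A: fails — Rxu but not Rux.
B: holds.
C: fails — Rvw but not Rwv.
D: fails — Rbc but not Rcb.

B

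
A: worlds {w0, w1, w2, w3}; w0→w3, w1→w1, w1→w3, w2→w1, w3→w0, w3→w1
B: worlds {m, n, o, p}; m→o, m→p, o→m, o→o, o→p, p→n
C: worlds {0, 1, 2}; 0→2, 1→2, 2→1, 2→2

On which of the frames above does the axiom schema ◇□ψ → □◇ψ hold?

A, C

This is the axiom for convergence; its first-order frame correspondent is ∀x ∀y ∀z (Rxy ∧ Rxz → ∃w (Ryw ∧ Rzw)).
A: ✓.
B: fails — Rmo and Rmp but o and p have no common successor.
C: ✓.
Valid on: A, C.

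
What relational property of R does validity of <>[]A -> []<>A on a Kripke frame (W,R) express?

Convergence

Suppose ◇□A→□◇A is valid. Take Rxy, Rxz and set V(A)={w : Ryw}. Then □A at y so ◇□A at x, so □◇A at x, so ◇A at z, giving w with Rzw and Ryw.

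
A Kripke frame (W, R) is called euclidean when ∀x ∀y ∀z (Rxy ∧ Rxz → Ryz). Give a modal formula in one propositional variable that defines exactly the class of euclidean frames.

◇p → □◇p

A defining formula is ◇p → □◇p (the 5 axiom).
Suppose ◇p→□◇p is valid. Take Rxy, Rxz and set V(p)={y}. Then ◇p at x, so □◇p at x, so ◇p at z, so some w with Rzw has p; w=y, i.e. Rzy. By symmetry of the argument, Ryz.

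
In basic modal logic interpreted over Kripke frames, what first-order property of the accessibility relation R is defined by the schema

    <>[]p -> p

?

Symmetry

This schema is equivalent to the B axiom p → □◇p.
Its frame correspondent is symmetry — forall x forall y (Rxy -> Ryx).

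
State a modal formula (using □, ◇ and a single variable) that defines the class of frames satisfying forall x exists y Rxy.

The condition is seriality. The D schema □r → ◇r defines it.
Suppose □r→◇r is valid. At any x set V(r)=W. Then □r at x, so ◇r at x, so x has a successor.

□r → ◇r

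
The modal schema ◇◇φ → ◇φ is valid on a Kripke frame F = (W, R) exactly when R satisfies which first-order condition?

transitivity

Replacing φ by ¬φ and contraposing gives the equivalent schema □φ → □□φ.
Suppose □φ→□□φ is valid. Take Rxy, Ryz and set V(φ)={w : Rxw}. Then □φ at x, so □□φ at x, so □φ at y, so φ at z, i.e. Rxz.
The converse is a direct semantic check.
So the correspondent is transitivity.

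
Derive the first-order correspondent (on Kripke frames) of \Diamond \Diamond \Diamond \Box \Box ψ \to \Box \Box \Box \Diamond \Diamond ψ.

\forall x \forall y \forall z ((x R^3 y \wedge x R^3 z) \to \exists w (y R^2 w \wedge z R^2 w))

This is a Sahlqvist (Geach-type) schema ◇^3□^2ψ → □^3◇^2ψ.
Minimal-valuation argument: fix x; take any y with xR^3y and any z with xR^3z. Set V(ψ) to the set of worlds R-reachable from y in exactly 2 steps. Then □^2ψ holds at y, so the antecedent holds at x; validity forces ◇^2ψ at z, giving a w with zR^2w and yR^2w.
First-order correspondent: \forall x \forall y \forall z ((x R^3 y \wedge x R^3 z) \to \exists w (y R^2 w \wedge z R^2 w)).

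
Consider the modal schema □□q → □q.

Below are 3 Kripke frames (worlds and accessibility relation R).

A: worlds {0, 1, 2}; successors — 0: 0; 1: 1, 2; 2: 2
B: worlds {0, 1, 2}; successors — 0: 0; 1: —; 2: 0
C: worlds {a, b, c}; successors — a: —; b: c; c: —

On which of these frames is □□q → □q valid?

This is the axiom for density; its first-order frame correspondent is ∀x ∀y (Rxy → ∃z (Rxz ∧ Rzy)).
A: condition met.
B: condition met.
C: fails — Rbc but no z with Rbz and Rzc.
Valid on: A, B.

A, B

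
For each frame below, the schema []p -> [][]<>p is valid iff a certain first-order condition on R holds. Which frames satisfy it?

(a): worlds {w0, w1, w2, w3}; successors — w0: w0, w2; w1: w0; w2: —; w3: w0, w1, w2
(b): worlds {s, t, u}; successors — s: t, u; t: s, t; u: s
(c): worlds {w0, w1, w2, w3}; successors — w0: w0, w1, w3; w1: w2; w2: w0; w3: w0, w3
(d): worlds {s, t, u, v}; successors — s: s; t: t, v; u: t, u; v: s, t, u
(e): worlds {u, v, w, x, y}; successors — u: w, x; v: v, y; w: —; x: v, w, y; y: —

(b)

The schema corresponds to a generalized confluence (Geach) condition: forall x forall z (x R^2 z -> exists w (xRw & zRw)).
(a): fails — w0R²w2 but no w with w0Rw and w2Rw.
(b): holds.
(c): fails — w0R²w1 but no w with w0Rw and w1Rw.
(d): fails — tR²s but no w with tRw and sRw.
(e): fails — uR²v but no t with uRt and vRt.
Valid on: (b).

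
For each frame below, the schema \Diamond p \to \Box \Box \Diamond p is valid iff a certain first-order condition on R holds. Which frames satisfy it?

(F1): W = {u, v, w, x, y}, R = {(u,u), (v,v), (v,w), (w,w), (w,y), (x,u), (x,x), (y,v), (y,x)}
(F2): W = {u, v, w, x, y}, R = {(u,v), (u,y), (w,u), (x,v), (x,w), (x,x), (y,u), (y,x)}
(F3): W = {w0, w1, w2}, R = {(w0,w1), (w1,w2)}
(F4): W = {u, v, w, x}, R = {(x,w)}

Frame correspondent (Sahlqvist): \forall x \forall y \forall z ((xRy \wedge x R^2 z) \to \exists w (y = w \wedge zRw)) — i.e. a generalized confluence (Geach) condition.
(F1): fails — vRv, vR²w but no t with v=t and wRt.
(F2): fails — uRy, uR²x but no t with y=t and xRt.
(F3): fails — w0Rw1, w0R²w2 but no w with w1=w and w2Rw.
(F4): ✓.
Valid on: (F4).

(F4)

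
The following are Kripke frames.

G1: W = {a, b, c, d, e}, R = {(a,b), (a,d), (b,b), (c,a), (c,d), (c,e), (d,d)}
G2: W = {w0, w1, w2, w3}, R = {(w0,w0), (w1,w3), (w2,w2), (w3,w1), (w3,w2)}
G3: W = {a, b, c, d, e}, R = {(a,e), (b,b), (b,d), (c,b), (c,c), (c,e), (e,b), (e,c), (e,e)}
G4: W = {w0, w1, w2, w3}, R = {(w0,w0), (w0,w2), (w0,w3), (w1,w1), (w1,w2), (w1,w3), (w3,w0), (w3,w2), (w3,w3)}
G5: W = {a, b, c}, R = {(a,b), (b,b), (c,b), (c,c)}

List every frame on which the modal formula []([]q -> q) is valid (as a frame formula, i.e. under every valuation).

G5

The schema corresponds to shift-reflexivity: forall x forall y (Rxy -> Ryy).
G1: fails — Rce but not Ree.
G2: fails — Rw3w1 but not Rw1w1.
G3: fails — Rbd but not Rdd.
G4: fails — Rw1w2 but not Rw2w2.
G5: ✓.
Valid on: G5.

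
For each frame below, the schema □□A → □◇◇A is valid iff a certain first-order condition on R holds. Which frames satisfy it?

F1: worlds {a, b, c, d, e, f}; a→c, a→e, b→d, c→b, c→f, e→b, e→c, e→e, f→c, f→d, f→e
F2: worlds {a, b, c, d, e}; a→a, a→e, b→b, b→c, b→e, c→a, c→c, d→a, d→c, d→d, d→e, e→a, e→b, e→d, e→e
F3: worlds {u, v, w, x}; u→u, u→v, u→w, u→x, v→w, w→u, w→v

F2

The schema corresponds to a generalized confluence (Geach) condition: ∀x ∀z (xRz → ∃w (xR²w ∧ zR²w)).
F1: fails — bRd but no w with bR²w and dR²w.
F2: satisfies the condition.
F3: fails — uRx but no t with uR²t and xR²t.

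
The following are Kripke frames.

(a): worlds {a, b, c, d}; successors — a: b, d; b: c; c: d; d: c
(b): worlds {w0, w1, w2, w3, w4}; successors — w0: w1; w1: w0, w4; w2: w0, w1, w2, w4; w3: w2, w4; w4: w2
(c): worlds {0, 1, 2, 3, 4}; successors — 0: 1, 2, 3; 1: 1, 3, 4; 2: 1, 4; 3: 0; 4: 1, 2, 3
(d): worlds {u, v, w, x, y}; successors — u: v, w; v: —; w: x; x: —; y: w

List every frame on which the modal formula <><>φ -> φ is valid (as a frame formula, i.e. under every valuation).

none

This is the axiom for a generalized confluence (Geach) condition; its first-order frame correspondent is forall x forall y (x R^2 y -> exists w (y = w & x = w)).
(a): fails — aR²c but c ≠ a.
(b): fails — w0R²w4 but w4 ≠ w0.
(c): fails — 0R²1 but 1 ≠ 0.
(d): fails — uR²x but x ≠ u.
Valid on no frame.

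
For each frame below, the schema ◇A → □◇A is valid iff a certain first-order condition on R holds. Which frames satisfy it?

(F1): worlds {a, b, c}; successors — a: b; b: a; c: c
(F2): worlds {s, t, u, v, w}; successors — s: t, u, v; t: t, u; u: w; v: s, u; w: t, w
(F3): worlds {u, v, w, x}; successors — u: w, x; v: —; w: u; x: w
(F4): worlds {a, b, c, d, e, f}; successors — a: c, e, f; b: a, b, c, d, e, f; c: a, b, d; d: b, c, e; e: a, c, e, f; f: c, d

This is the axiom for the Euclidean property; its first-order frame correspondent is ∀x ∀y ∀z (Rxy ∧ Rxz → Ryz).
(F1): fails — Rab and Rab but not Rbb.
(F2): fails — Rsv and Rsv but not Rvv.
(F3): fails — Ruw and Ruw but not Rww.
(F4): fails — Raf and Rae but not Rfe.
Valid on no frame.

none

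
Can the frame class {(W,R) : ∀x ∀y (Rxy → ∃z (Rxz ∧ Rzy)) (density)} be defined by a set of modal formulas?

Definable; □□p → □p defines it

This is a Sahlqvist condition; the C4 axiom □□p → □p defines it.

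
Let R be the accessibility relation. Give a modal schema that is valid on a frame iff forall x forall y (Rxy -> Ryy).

□(□q → q)

A defining formula is □(□q → q) (the T□ axiom).
Suppose □(□q→q) is valid. Take Rxy and set V(q)={w : Ryw}. Then at y, □q holds; since □(□q→q) at x, □q→q at y, so q at y, i.e. Ryy.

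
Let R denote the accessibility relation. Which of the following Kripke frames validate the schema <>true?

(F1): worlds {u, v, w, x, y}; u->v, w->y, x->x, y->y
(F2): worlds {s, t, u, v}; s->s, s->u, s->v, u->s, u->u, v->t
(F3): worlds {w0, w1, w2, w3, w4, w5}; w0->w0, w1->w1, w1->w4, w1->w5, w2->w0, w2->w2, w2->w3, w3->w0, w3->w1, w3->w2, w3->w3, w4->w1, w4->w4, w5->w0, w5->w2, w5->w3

The schema corresponds to seriality: forall x exists y Rxy.
(F1): fails — world v has no successor.
(F2): fails — world t has no successor.
(F3): holds.
Valid on: (F3).

(F3)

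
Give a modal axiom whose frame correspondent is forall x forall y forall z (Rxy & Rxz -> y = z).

◇p → □p

The condition is partial functionality. The CD schema ◇p → □p defines it.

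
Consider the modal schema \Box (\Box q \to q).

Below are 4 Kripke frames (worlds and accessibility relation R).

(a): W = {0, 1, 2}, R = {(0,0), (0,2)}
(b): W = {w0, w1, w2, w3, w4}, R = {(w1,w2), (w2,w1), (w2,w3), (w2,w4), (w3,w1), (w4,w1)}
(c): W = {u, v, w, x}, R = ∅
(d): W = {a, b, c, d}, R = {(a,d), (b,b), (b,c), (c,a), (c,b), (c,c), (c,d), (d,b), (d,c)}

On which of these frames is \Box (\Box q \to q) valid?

Frame correspondent (Sahlqvist): \forall x \forall y (Rxy \to Ryy) — i.e. shift-reflexivity.
(a): fails — R02 but not R22.
(b): fails — Rw1w2 but not Rw2w2.
(c): ✓.
(d): fails — Rcd but not Rdd.
Valid on: (c).

(c)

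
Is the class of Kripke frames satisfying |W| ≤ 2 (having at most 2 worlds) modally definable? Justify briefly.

Modal frame validity is preserved under disjoint unions.
Any modal formula valid on each of 3 disjoint one-world frames is valid on their disjoint union (validity is preserved under disjoint unions). Each one-world frame has |W|=1≤2, but the union has |W|=3.
Hence having at most 2 worlds is not modally definable.

No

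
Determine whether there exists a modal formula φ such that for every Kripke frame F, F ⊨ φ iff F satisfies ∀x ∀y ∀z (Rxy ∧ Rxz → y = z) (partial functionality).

Yes: it is partial functionality, defined by the CD schema ◇q → □q.
Suppose ◇q→□q is valid. Take Rxy, Rxz and set V(q)={y}. Then ◇q at x, so □q at x, so q at z, i.e. z=y.

Yes, by ◇q → □q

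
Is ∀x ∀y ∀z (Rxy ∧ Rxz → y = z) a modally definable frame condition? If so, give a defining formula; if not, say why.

Yes, by ◇p → □p

This is a Sahlqvist condition; the CD axiom ◇p → □p defines it.
Suppose ◇p→□p is valid. Take Rxy, Rxz and set V(p)={y}. Then ◇p at x, so □p at x, so p at z, i.e. z=y.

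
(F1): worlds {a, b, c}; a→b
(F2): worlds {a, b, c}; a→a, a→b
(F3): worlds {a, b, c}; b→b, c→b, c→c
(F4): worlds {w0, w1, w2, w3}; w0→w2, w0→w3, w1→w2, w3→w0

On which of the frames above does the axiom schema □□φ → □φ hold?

Frame correspondent (Sahlqvist): ∀x ∀y (Rxy → ∃z (Rxz ∧ Rzy)) — i.e. density.
(F1): fails — Rab but no z with Raz and Rzb.
(F2): satisfies the condition.
(F3): satisfies the condition.
(F4): fails — Rw1w2 but no z with Rw1z and Rzw2.
Valid on: (F2), (F3).

(F2), (F3)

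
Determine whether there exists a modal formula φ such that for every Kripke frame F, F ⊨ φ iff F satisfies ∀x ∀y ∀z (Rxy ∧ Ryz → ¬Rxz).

Any modally definable frame class is closed under surjective bounded morphisms.
The 5-cycle (worlds 0,1,2,3,4 with 0→1→2→3→4→0) is intransitive. Mapping every world to a single reflexive point • is a surjective bounded morphism; the reflexive point is not intransitive (R••∧R•• but R••).
Hence intransitivity is not modally definable.

Not definable by any modal formula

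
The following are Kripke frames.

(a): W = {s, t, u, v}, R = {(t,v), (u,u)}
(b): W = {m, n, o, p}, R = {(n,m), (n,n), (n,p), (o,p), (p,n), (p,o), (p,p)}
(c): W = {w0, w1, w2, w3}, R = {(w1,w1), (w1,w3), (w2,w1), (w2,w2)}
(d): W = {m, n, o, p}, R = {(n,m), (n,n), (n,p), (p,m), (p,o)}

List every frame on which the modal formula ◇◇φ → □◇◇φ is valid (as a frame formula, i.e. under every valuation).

The schema corresponds to a generalized confluence (Geach) condition: ∀x ∀y ∀z ((xR²y ∧ xRz) → ∃w (y = w ∧ zR²w)).
(a): ✓.
(b): fails — nR²m, nRm but no w with m=w and mR²w.
(c): fails — w1R²w1, w1Rw3 but no w with w1=w and w3R²w.
(d): fails — nR²m, nRm but no w with m=w and mR²w.

(a)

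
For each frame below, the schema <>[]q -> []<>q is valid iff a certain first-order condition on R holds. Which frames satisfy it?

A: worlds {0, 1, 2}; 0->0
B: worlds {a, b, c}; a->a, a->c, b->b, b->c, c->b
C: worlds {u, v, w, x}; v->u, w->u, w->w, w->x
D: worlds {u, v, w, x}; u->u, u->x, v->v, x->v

Frame correspondent (Sahlqvist): forall x forall y forall z (Rxy & Rxz -> exists w (Ryw & Rzw)) — i.e. convergence.
A: holds.
B: fails — Raa and Rac but a and c have no common successor.
C: fails — Rvu and Rvu but u and u have no common successor.
D: fails — Rux and Ruu but x and u have no common successor.

A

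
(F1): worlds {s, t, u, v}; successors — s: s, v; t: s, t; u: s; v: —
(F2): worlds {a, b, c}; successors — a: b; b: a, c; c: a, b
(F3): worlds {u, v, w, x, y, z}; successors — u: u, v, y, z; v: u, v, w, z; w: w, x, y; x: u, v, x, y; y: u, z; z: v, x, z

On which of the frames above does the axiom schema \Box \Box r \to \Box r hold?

(F1), (F3)

This is the axiom for density; its first-order frame correspondent is \forall x \forall y (Rxy \to \exists z (Rxz \wedge Rzy)).
(F1): holds.
(F2): fails — Rbc but no z with Rbz and Rzc.
(F3): holds.
Valid on: (F1), (F3).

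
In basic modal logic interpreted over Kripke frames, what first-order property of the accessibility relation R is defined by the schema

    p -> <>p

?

This schema is equivalent to the T axiom □p → p.
Its frame correspondent is reflexivity — forall x Rxx.

Reflexivity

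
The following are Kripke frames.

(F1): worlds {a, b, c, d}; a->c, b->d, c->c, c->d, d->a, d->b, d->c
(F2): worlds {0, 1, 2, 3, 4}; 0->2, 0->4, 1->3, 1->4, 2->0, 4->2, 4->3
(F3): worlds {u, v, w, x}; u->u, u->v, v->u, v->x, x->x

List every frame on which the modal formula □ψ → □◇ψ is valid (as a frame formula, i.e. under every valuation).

The schema corresponds to a generalized confluence (Geach) condition: ∀x ∀z (xRz → ∃w (xRw ∧ zRw)).
(F1): fails — bRd but no w with bRw and dRw.
(F2): fails — 0R2 but no w with 0Rw and 2Rw.
(F3): satisfies the condition.

(F3)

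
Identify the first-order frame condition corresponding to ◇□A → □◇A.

convergence: ∀x ∀y ∀z (Rxy ∧ Rxz → ∃w (Ryw ∧ Rzw))

Suppose ◇□A→□◇A is valid. Take Rxy, Rxz and set V(A)={w : Ryw}. Then □A at y so ◇□A at x, so □◇A at x, so ◇A at z, giving w with Rzw and Ryw.
Conversely, on a frame with convergence the schema holds at every world under every valuation.
Frame condition: ∀x ∀y ∀z (Rxy ∧ Rxz → ∃w (Ryw ∧ Rzw)).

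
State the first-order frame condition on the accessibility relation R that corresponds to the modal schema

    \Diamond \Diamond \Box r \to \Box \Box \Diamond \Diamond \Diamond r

\forall x \forall y \forall z ((x R^2 y \wedge x R^2 z) \to \exists w (yRw \wedge z R^3 w))

This is a Sahlqvist (Geach-type) schema ◇^2□^1r → □^2◇^3r.
First-order correspondent: \forall x \forall y \forall z ((x R^2 y \wedge x R^2 z) \to \exists w (yRw \wedge z R^3 w)).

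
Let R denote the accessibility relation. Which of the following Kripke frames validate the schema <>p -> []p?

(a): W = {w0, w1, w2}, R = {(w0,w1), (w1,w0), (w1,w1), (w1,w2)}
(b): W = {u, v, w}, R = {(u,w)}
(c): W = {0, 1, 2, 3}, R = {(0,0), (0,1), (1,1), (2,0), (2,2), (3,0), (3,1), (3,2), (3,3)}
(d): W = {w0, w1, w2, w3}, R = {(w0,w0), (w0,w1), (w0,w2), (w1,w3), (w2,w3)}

(b)

The schema corresponds to partial functionality: forall x forall y forall z (Rxy & Rxz -> y = z).
(a): fails — w1 sees both w0 and w1.
(b): condition met.
(c): fails — 0 sees both 0 and 1.
(d): fails — w0 sees both w0 and w1.
Valid on: (b).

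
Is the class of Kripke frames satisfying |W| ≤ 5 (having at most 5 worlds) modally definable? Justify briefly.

Modal frame validity is preserved under disjoint unions.
Any modal formula valid on each of 6 disjoint one-world frames is valid on their disjoint union (validity is preserved under disjoint unions). Each one-world frame has |W|=1≤5, but the union has |W|=6.
Hence having at most 5 worlds is not modally definable.

Not definable by any modal formula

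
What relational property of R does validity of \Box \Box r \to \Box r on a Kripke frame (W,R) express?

Density

This schema is the C4 axiom.
It corresponds to density: \forall x \forall y (Rxy \to \exists z (Rxz \wedge Rzy)).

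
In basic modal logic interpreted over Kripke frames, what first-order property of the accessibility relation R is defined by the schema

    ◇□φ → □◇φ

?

This schema is the .2 axiom.
It corresponds to convergence: ∀x ∀y ∀z (Rxy ∧ Rxz → ∃w (Ryw ∧ Rzw)).

convergence: ∀x ∀y ∀z (Rxy ∧ Rxz → ∃w (Ryw ∧ Rzw))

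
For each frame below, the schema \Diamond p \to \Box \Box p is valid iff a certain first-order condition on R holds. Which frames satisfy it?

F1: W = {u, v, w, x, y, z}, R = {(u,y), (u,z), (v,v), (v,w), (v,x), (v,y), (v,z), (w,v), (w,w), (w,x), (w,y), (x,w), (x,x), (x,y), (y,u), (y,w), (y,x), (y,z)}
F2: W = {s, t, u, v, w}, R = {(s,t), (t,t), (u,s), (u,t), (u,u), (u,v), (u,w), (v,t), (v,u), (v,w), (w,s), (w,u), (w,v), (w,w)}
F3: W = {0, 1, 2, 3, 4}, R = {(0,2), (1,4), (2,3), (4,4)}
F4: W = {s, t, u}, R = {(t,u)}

F4

Frame correspondent (Sahlqvist): \forall x \forall y \forall z ((xRy \wedge x R^2 z) \to \exists w (y = w \wedge z = w)) — i.e. a generalized confluence (Geach) condition.
F1: fails — uRy, uR²u but y ≠ u.
F2: fails — uRs, uR²t but s ≠ t.
F3: fails — 0R2, 0R²3 but 2 ≠ 3.
F4: satisfies the condition.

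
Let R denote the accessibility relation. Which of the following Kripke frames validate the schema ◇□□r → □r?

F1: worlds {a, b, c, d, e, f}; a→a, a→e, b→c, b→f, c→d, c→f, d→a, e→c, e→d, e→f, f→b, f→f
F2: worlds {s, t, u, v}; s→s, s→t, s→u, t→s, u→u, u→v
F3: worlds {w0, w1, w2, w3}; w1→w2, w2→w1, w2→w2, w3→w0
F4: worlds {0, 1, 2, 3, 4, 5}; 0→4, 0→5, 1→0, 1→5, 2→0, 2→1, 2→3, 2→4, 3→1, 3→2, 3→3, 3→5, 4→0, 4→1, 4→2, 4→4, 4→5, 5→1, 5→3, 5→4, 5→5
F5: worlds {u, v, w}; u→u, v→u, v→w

none

This is the axiom for a generalized confluence (Geach) condition; its first-order frame correspondent is ∀x ∀y ∀z ((xRy ∧ xRz) → ∃w (yR²w ∧ z = w)).
F1: fails — aRe, aRe but no w with eR²w and e=w.
F2: fails — sRu, sRs but no w with uR²w and s=w.
F3: fails — w3Rw0, w3Rw0 but no w with w0R²w and w0=w.
F4: fails — 2R1, 2R0 but no w with 1R²w and 0=w.
F5: fails — vRu, vRw but no t with uR²t and w=t.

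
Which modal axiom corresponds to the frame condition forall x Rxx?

The condition is reflexivity. The T schema □s → s defines it.
Suppose □s→s is valid. At any x set V(s)={w : Rxw}. Then □s holds at x, so s holds at x, i.e. Rxx.

□s → s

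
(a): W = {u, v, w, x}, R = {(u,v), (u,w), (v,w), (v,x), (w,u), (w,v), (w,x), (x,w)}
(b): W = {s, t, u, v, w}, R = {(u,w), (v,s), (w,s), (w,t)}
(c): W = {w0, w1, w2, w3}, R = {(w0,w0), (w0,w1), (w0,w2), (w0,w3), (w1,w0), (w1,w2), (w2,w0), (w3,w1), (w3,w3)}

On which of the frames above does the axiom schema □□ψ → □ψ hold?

(c)

The schema corresponds to density: ∀x ∀y (Rxy → ∃z (Rxz ∧ Rzy)).
(a): fails — Rxw but no z with Rxz and Rzw.
(b): fails — Rvs but no z with Rvz and Rzs.
(c): holds.
Valid on: (c).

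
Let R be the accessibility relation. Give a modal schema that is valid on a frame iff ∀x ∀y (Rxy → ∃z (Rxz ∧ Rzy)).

□□ψ → □ψ

A defining formula is □□ψ → □ψ (the C4 axiom).
Suppose □□ψ→□ψ is valid. Take Rxy and set V(ψ)={w : xR²w}. Then □□ψ at x, so □ψ at x, so ψ at y, i.e. ∃z(Rxz∧Rzy).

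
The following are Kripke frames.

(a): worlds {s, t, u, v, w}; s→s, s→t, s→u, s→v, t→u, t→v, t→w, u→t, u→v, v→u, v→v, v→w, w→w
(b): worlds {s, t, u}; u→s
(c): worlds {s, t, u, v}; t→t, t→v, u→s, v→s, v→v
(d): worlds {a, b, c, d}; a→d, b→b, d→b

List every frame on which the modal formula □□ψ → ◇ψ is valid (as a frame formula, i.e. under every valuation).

(a)

This is the axiom for a generalized confluence (Geach) condition; its first-order frame correspondent is ∀x ∃w (xR²w ∧ xRw).
(a): ✓.
(b): fails — at s but no w with sR²w and sRw.
(c): fails — at s but no w with sR²w and sRw.
(d): fails — at a but no w with aR²w and aRw.
Valid on: (a).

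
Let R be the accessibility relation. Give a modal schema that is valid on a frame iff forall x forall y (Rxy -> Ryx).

The condition is symmetry. The B schema ψ → □◇ψ defines it.
Suppose ψ→□◇ψ is valid. Take Rxy and set V(ψ)={x}. Then ψ at x, so □◇ψ at x, so ◇ψ at y, so some z with Ryz has ψ; z=x, i.e. Ryx.

ψ → □◇ψ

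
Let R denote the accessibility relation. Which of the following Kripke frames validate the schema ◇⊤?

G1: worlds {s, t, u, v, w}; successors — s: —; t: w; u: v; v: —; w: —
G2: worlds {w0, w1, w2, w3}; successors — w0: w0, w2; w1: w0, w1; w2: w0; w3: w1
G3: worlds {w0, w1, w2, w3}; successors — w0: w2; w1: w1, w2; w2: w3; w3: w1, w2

This is the axiom for seriality; its first-order frame correspondent is ∀x ∃y Rxy.
G1: fails — world s has no successor.
G2: satisfies the condition.
G3: satisfies the condition.
Valid on: G2, G3.

G2, G3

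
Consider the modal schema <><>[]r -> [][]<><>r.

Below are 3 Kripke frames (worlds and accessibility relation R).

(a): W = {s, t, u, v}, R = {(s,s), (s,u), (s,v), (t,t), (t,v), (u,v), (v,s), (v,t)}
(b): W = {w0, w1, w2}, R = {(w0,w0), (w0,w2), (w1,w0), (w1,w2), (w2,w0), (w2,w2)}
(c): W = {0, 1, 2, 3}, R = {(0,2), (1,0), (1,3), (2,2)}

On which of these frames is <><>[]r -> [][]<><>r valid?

Frame correspondent (Sahlqvist): forall x forall y forall z ((x R^2 y & x R^2 z) -> exists w (yRw & z R^2 w)) — i.e. a generalized confluence (Geach) condition.
(a): fails — sR²u, sR²u but no w with uRw and uR²w.
(b): ✓.
(c): ✓.
Valid on: (b), (c).

(b), (c)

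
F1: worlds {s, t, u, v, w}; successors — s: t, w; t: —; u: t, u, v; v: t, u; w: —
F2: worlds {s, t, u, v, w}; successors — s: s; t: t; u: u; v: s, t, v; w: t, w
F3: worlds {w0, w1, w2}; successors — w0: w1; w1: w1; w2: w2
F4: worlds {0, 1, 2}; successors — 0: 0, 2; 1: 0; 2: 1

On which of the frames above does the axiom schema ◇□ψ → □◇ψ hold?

F3

This is the axiom for convergence; its first-order frame correspondent is ∀x ∀y ∀z (Rxy ∧ Rxz → ∃w (Ryw ∧ Rzw)).
F1: fails — Rsw and Rsw but w and w have no common successor.
F2: fails — Rvt and Rvs but t and s have no common successor.
F3: condition met.
F4: fails — R00 and R02 but 0 and 2 have no common successor.
Valid on: F3.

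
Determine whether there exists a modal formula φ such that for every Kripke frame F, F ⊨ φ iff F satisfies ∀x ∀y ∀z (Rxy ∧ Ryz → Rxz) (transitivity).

The condition is transitivity. A defining modal formula is □p → □□p.

Yes — defined by □p → □□p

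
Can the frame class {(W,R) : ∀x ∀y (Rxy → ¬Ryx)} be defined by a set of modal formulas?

Any modally definable frame class is closed under surjective bounded morphisms.
The 3-cycle (worlds s,t,u with s→t→u→s) is asymmetric. Mapping every world to a single reflexive point • is a surjective bounded morphism, and the reflexive point is not asymmetric (R•• but asymmetry requires ¬R••).
So no modal formula (or set of formulas) defines exactly the asymmetric frames.

No — not modally definable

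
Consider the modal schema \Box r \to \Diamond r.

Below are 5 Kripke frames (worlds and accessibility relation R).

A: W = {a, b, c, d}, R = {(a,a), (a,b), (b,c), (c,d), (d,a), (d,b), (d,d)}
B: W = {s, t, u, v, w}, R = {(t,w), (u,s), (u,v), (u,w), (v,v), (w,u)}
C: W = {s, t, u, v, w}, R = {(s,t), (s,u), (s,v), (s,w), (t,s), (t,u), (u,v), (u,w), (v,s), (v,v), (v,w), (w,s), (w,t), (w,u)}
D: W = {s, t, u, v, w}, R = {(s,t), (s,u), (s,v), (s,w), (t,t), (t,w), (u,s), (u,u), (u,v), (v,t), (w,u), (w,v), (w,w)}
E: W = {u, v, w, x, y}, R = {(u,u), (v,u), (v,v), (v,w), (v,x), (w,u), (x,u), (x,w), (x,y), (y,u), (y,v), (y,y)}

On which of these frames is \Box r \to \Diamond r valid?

A, C, D, E

Frame correspondent (Sahlqvist): \forall x \exists y Rxy — i.e. seriality.
A: satisfies the condition.
B: fails — world s has no successor.
C: satisfies the condition.
D: satisfies the condition.
E: satisfies the condition.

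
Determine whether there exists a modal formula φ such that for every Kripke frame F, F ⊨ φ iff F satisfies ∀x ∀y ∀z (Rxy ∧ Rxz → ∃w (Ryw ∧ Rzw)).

Yes, by ◇□p → □◇p

This is a Sahlqvist condition; the .2 axiom ◇□p → □◇p defines it.
Suppose ◇□p→□◇p is valid. Take Rxy, Rxz and set V(p)={w : Ryw}. Then □p at y so ◇□p at x, so □◇p at x, so ◇p at z, giving w with Rzw and Ryw.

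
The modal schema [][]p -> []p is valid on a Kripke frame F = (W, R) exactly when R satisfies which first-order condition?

Suppose □□p→□p is valid. Take Rxy and set V(p)={w : xR²w}. Then □□p at x, so □p at x, so p at y, i.e. ∃z(Rxz∧Rzy).

density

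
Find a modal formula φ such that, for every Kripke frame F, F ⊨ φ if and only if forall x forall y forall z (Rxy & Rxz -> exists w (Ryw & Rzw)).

◇□ψ → □◇ψ

The condition is convergence. The .2 schema ◇□ψ → □◇ψ defines it.
Suppose ◇□ψ→□◇ψ is valid. Take Rxy, Rxz and set V(ψ)={w : Ryw}. Then □ψ at y so ◇□ψ at x, so □◇ψ at x, so ◇ψ at z, giving w with Rzw and Ryw.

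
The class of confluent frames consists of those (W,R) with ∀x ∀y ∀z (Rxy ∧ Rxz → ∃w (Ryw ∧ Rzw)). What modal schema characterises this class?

A defining formula is ◇□r → □◇r (the .2 axiom).

◇□r → □◇r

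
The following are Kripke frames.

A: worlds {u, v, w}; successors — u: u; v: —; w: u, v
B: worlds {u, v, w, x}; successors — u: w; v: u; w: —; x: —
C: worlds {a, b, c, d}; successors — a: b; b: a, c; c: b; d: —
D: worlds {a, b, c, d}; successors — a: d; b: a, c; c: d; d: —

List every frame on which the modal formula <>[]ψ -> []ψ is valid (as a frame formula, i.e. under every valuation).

Frame correspondent (Sahlqvist): forall x forall y forall z (Rxy & Rxz -> Ryz) — i.e. the Euclidean property.
A: fails — Rwu and Rwv but not Ruv.
B: fails — Ruw and Ruw but not Rww.
C: fails — Rab and Rab but not Rbb.
D: fails — Rad and Rad but not Rdd.

none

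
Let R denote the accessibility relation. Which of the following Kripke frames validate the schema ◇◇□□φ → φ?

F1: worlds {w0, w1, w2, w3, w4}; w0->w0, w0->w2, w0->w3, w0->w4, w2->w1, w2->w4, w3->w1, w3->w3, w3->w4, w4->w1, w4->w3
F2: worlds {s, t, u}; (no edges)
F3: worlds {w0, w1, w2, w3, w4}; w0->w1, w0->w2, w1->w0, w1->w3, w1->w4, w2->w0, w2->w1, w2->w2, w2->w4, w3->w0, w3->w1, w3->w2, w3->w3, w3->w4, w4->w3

Frame correspondent (Sahlqvist): ∀x ∀y (xR²y → ∃w (yR²w ∧ x = w)) — i.e. a generalized confluence (Geach) condition.
F1: fails — w0R²w1 but no w with w1R²w and w0=w.
F2: condition met.
F3: condition met.

F2, F3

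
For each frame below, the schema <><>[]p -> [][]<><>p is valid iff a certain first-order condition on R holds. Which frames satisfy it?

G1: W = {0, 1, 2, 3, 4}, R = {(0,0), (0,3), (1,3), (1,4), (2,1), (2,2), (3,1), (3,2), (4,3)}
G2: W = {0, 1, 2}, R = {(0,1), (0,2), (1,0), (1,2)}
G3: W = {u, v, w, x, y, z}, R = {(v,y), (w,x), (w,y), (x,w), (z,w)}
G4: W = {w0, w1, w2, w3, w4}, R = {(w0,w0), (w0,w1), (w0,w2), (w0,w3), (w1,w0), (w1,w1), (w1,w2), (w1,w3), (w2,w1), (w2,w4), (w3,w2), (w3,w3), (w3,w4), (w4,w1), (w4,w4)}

This is the axiom for a generalized confluence (Geach) condition; its first-order frame correspondent is forall x forall y forall z ((x R^2 y & x R^2 z) -> exists w (yRw & z R^2 w)).
G1: fails — 2R²1, 2R²4 but no w with 1Rw and 4R²w.
G2: fails — 0R²0, 0R²2 but no w with 0Rw and 2R²w.
G3: fails — wR²w, wR²w but no t with wRt and wR²t.
G4: condition met.

G4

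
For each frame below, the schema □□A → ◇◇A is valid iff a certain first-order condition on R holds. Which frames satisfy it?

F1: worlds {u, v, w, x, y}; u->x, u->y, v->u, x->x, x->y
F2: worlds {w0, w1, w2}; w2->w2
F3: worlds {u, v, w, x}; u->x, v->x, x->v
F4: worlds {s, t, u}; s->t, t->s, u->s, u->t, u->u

F4

This is the axiom for a generalized confluence (Geach) condition; its first-order frame correspondent is ∀x ∃w (xR²w ∧ xR²w).
F1: fails — at w but no t with wR²t and wR²t.
F2: fails — at w0 but no w with w0R²w and w0R²w.
F3: fails — at w but no t with wR²t and wR²t.
F4: satisfies the condition.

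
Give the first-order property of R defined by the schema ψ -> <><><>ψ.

forall x exists w (x = w & x R^3 w)

This is a Sahlqvist (Geach-type) schema ◇^0□^0ψ → □^0◇^3ψ.
Minimal-valuation argument: fix x; take any y with xR^0y and any z with xR^0z. Set V(ψ) to the set of worlds R-reachable from y in exactly 0 steps. Then □^0ψ holds at y, so the antecedent holds at x; validity forces ◇^3ψ at z, giving a w with zR^3w and yR^0w.
First-order correspondent: forall x exists w (x = w & x R^3 w).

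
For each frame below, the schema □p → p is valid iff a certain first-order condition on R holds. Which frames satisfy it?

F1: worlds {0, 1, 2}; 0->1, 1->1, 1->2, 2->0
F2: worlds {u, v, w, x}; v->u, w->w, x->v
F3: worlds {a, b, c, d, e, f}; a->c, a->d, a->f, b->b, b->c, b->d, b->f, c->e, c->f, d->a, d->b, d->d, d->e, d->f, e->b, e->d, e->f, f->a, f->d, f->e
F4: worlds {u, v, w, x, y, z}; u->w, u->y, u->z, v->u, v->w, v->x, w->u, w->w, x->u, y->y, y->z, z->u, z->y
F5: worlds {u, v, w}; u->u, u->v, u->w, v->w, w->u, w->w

none

The schema corresponds to reflexivity: ∀x Rxx.
F1: fails — world 0 does not see itself.
F2: fails — world u does not see itself.
F3: fails — world a does not see itself.
F4: fails — world u does not see itself.
F5: fails — world v does not see itself.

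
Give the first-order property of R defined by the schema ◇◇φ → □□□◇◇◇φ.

∀x ∀y ∀z ((xR²y ∧ xR³z) → ∃w (y = w ∧ zR³w))

This is a Sahlqvist (Geach-type) schema ◇^2□^0φ → □^3◇^3φ.
Minimal-valuation argument: fix x; take any y with xR^2y and any z with xR^3z. Set V(φ) to the set of worlds R-reachable from y in exactly 0 steps. Then □^0φ holds at y, so the antecedent holds at x; validity forces ◇^3φ at z, giving a w with zR^3w and yR^0w.
First-order correspondent: ∀x ∀y ∀z ((xR²y ∧ xR³z) → ∃w (y = w ∧ zR³w)).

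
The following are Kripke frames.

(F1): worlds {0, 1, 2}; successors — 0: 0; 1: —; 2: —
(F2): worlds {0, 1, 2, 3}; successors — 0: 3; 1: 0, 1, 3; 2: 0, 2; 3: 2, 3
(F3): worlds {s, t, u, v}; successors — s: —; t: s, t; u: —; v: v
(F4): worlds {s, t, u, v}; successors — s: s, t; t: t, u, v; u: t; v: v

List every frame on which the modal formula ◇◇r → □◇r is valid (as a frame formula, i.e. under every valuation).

(F1)

The schema corresponds to a generalized confluence (Geach) condition: ∀x ∀y ∀z ((xR²y ∧ xRz) → ∃w (y = w ∧ zRw)).
(F1): satisfies the condition.
(F2): fails — 1R²0, 1R0 but no w with 0=w and 0Rw.
(F3): fails — tR²s, tRs but no w with s=w and sRw.
(F4): fails — sR²s, sRt but no w with s=w and tRw.
Valid on: (F1).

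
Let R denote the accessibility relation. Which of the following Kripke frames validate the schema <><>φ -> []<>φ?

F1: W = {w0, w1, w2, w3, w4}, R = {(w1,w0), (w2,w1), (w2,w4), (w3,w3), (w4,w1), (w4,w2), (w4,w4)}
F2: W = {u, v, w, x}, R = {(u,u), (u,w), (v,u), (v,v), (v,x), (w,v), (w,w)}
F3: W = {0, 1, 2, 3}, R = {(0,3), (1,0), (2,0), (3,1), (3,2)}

Frame correspondent (Sahlqvist): forall x forall y forall z ((x R^2 y & xRz) -> exists w (y = w & zRw)) — i.e. a generalized confluence (Geach) condition.
F1: fails — w2R²w0, w2Rw4 but no w with w0=w and w4Rw.
F2: fails — uR²u, uRw but no t with u=t and wRt.
F3: holds.
Valid on: F3.

F3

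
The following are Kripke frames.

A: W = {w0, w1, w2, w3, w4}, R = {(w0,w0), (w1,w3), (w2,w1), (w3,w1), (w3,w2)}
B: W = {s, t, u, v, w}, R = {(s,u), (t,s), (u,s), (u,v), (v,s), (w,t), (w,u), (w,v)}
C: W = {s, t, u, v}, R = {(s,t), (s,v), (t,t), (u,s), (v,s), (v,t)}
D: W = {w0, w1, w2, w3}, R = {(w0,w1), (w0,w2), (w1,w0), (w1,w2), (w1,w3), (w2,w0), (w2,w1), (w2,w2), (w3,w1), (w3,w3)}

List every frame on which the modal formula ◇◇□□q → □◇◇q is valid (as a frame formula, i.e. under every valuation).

C, D

The schema corresponds to a generalized confluence (Geach) condition: ∀x ∀y ∀z ((xR²y ∧ xRz) → ∃w (yR²w ∧ zR²w)).
A: fails — w3R²w1, w3Rw2 but no w with w1R²w and w2R²w.
B: fails — uR²s, uRv but no w* with sR²w* and vR²w*.
C: holds.
D: holds.
Valid on: C, D.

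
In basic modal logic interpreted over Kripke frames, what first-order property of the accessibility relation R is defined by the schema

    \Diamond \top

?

seriality: \forall x \exists y Rxy

This schema is equivalent to the D axiom □p → ◇p.
Its frame correspondent is seriality — \forall x \exists y Rxy.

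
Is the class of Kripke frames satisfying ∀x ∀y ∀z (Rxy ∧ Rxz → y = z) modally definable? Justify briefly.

Yes, by ◇r → □r

This is a Sahlqvist condition; the CD axiom ◇r → □r defines it.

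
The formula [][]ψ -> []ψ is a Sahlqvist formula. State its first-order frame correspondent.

density: forall x forall y (Rxy -> exists z (Rxz & Rzy))

This is the C4 axiom.
It corresponds to density: forall x forall y (Rxy -> exists z (Rxz & Rzy)).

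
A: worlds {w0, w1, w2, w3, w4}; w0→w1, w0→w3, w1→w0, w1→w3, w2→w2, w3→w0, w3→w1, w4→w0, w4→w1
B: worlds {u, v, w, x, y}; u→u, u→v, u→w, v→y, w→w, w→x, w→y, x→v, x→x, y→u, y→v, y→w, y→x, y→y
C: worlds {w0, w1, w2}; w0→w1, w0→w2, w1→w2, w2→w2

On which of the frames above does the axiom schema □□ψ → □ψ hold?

A, B

This is the axiom for density; its first-order frame correspondent is ∀x ∀y (Rxy → ∃z (Rxz ∧ Rzy)).
A: satisfies the condition.
B: satisfies the condition.
C: fails — Rw0w1 but no z with Rw0z and Rzw1.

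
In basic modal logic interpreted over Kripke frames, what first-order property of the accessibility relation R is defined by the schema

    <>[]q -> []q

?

Replacing q by ¬q and contraposing gives the equivalent schema ◇q → □◇q.
Suppose ◇q→□◇q is valid. Take Rxy, Rxz and set V(q)={y}. Then ◇q at x, so □◇q at x, so ◇q at z, so some w with Rzw has q; w=y, i.e. Rzy. By symmetry of the argument, Ryz.

the Euclidean property: forall x forall y forall z (Rxy & Rxz -> Ryz)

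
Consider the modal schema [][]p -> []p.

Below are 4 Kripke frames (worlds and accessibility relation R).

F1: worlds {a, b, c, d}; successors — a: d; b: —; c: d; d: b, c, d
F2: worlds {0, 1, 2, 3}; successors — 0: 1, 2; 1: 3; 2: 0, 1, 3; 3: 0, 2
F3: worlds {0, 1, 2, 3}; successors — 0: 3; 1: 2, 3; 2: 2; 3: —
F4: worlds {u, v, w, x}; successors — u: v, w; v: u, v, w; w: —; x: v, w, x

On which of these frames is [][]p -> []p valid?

F1, F4

The schema corresponds to density: forall x forall y (Rxy -> exists z (Rxz & Rzy)).
F1: holds.
F2: fails — R02 but no z with R0z and Rz2.
F3: fails — R03 but no z with R0z and Rz3.
F4: holds.
Valid on: F1, F4.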